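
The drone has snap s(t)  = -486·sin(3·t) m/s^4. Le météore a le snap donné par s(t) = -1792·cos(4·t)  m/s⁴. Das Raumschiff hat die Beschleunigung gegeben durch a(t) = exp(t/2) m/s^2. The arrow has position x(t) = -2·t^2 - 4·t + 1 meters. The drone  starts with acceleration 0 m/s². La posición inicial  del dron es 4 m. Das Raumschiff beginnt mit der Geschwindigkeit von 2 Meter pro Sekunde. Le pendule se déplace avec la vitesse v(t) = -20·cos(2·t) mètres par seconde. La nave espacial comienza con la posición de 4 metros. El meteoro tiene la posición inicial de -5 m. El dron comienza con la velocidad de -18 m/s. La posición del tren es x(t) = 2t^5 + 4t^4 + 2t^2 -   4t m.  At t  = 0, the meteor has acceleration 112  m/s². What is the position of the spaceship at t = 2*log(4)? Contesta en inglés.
We need to integrate our acceleration equation a(t) = exp(t/2) 2 times. The antiderivative of acceleration is velocity. Using v(0) = 2, we get v(t) = 2·exp(t/2). Taking ∫v(t)dt and applying x(0) = 4, we find x(t) = 4·exp(t/2). Using x(t) = 4·exp(t/2) and substituting t = 2*log(4), we find x = 16.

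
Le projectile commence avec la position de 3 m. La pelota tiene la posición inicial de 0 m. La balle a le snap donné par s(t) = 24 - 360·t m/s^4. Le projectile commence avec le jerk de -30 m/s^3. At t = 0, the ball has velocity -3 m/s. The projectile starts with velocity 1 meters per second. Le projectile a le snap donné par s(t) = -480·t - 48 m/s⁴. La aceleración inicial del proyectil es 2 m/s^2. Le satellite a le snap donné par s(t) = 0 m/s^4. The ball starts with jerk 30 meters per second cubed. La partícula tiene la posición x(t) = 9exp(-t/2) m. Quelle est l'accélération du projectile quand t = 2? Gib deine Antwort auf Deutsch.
Um dies zu lösen, müssen wir 2 Integrale unserer Gleichung für den Snap s(t) = -480·t - 48 finden. Mit ∫s(t)dt und Anwendung von j(0) = -30, finden wir j(t) = -240·t^2 - 48·t - 30. Das Integral von dem Ruck, mit a(0) = 2, ergibt die Beschleunigung: a(t) = -80·t^3 - 24·t^2 - 30·t + 2. Mit a(t) = -80·t^3 - 24·t^2 - 30·t + 2 und Einsetzen von t = 2, finden wir a = -794.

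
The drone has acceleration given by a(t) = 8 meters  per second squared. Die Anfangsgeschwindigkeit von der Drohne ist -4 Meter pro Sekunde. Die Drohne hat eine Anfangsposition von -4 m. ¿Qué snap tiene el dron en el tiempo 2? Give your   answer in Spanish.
Para resolver esto, necesitamos tomar 2 derivadas de nuestra ecuación de la aceleración a(t) = 8. Derivando la aceleración, obtenemos la sacudida: j(t) = 0. Derivando la sacudida, obtenemos el snap: s(t) = 0. Tenemos el snap s(t) = 0. Sustituyendo t = 2: s(2) = 0.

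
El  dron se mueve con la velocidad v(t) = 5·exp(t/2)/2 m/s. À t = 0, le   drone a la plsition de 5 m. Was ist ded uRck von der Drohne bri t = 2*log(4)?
Um dies zu lösen, müssen wir 2 Ableitungen unserer Gleichung für die Geschwindigkeit v(t) = 5·exp(t/2)/2 nehmen. Durch Ableiten von der Geschwindigkeit erhalten wir die Beschleunigung: a(t) = 5·exp(t/2)/4. Durch Ableiten von der Beschleunigung erhalten wir den Ruck: j(t) = 5·exp(t/2)/8. Wir haben den Ruck j(t) = 5·exp(t/2)/8. Durch Einsetzen von t = 2*log(4): j(2*log(4)) = 5/2.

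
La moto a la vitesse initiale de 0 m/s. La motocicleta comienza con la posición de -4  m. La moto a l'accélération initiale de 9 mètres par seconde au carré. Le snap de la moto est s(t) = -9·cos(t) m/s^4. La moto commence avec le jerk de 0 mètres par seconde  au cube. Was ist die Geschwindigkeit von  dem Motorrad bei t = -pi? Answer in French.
Pour résoudre ceci, nous devons prendre 3 intégrales de notre équation du snap s(t) = -9·cos(t). En prenant ∫s(t)dt et en appliquant j(0) = 0, nous trouvons j(t) = -9·sin(t). L'intégrale du jerk, avec a(0) = 9, donne l'accélération: a(t) = 9·cos(t). L'intégrale de l'accélération est la vitesse. En utilisant v(0) = 0, nous obtenons v(t) = 9·sin(t). De l'équation de la vitesse v(t) = 9·sin(t), nous substituons t = -pi pour obtenir v = 0.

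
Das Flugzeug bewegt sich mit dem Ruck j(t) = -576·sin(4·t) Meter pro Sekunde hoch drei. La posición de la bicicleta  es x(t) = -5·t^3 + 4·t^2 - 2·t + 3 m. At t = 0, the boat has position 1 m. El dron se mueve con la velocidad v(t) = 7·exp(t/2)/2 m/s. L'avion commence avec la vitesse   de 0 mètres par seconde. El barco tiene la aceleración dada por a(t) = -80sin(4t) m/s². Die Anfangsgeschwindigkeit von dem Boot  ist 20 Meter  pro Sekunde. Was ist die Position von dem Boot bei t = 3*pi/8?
Wir müssen die Stammfunktion unserer Gleichung für die Beschleunigung a(t) = -80·sin(4·t) 2-mal finden. Die Stammfunktion von der Beschleunigung ist die Geschwindigkeit. Mit v(0) = 20 erhalten wir v(t) = 20·cos(4·t). Die Stammfunktion von der Geschwindigkeit, mit x(0) = 1, ergibt die Position: x(t) = 5·sin(4·t) + 1. Wir haben die Position x(t) = 5·sin(4·t) + 1. Durch Einsetzen von t = 3*pi/8: x(3*pi/8) = -4.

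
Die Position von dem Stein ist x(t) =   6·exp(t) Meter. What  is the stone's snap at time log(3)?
We must differentiate our position equation x(t) = 6·exp(t) 4 times. Taking d/dt of x(t), we find v(t) = 6·exp(t). Differentiating velocity, we get acceleration: a(t) = 6·exp(t). Taking d/dt of a(t), we find j(t) = 6·exp(t). The derivative of jerk gives snap: s(t) = 6·exp(t). We have snap s(t) = 6·exp(t). Substituting t = log(3): s(log(3)) = 18.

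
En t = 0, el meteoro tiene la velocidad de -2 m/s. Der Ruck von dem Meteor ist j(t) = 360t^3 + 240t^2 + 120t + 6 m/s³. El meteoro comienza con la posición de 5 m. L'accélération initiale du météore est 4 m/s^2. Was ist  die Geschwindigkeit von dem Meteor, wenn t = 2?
Wir müssen die Stammfunktion unserer Gleichung für den Ruck j(t) = 360·t^3 + 240·t^2 + 120·t + 6 2-mal finden. Das Integral von dem Ruck, mit a(0) = 4, ergibt die Beschleunigung: a(t) = 90·t^4 + 80·t^3 + 60·t^2 + 6·t + 4. Durch Integration von der Beschleunigung und Verwendung der Anfangsbedingung v(0) = -2, erhalten wir v(t) = 18·t^5 + 20·t^4 + 20·t^3 + 3·t^2 + 4·t - 2. Wir haben die Geschwindigkeit v(t) = 18·t^5 + 20·t^4 + 20·t^3 + 3·t^2 + 4·t - 2. Durch Einsetzen von t = 2: v(2) = 1074.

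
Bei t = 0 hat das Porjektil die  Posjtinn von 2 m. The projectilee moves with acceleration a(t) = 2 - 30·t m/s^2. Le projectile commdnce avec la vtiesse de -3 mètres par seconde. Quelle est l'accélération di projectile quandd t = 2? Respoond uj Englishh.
We have acceleration a(t) = 2 - 30·t. Substituting t = 2: a(2) = -58.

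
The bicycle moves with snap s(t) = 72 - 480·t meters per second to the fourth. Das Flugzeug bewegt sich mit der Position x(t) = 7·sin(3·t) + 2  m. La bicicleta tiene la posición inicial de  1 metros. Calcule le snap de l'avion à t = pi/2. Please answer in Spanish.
Para resolver esto, necesitamos tomar 4 derivadas de nuestra ecuación de la posición x(t) = 7·sin(3·t) + 2. Tomando d/dt de x(t), encontramos v(t) = 21·cos(3·t). La derivada de la velocidad da la aceleración: a(t) = -63·sin(3·t). La derivada de la aceleración da la sacudida: j(t) = -189·cos(3·t). Derivando la sacudida, obtenemos el snap: s(t) = 567·sin(3·t). Usando s(t) = 567·sin(3·t) y sustituyendo t = pi/2, encontramos s = -567.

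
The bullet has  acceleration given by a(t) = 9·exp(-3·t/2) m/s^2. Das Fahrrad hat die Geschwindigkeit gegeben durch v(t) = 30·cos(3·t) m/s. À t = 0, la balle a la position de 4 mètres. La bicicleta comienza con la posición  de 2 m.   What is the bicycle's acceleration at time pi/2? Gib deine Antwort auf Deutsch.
Ausgehend von der Geschwindigkeit v(t) = 30·cos(3·t), nehmen wir 1 Ableitung. Die Ableitung von der Geschwindigkeit ergibt die Beschleunigung: a(t) = -90·sin(3·t). Mit a(t) = -90·sin(3·t) und Einsetzen von t = pi/2, finden wir a = 90.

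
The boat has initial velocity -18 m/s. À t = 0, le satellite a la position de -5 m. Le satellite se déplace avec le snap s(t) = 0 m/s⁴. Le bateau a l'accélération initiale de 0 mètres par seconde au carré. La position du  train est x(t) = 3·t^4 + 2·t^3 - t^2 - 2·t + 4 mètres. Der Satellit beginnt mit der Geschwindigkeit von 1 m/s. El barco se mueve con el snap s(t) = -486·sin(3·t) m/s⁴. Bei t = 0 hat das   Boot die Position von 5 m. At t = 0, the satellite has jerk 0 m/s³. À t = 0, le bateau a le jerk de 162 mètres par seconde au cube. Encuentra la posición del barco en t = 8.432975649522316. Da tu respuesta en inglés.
To solve this, we need to take 4 integrals of our snap equation s(t) = -486·sin(3·t). Taking ∫s(t)dt and applying j(0) = 162, we find j(t) = 162·cos(3·t). The integral of jerk is acceleration. Using a(0) = 0, we get a(t) = 54·sin(3·t). The antiderivative of acceleration is velocity. Using v(0) = -18, we get v(t) = -18·cos(3·t). Taking ∫v(t)dt and applying x(0) = 5, we find x(t) = 5 - 6·sin(3·t). From the given position equation x(t) = 5 - 6·sin(3·t), we substitute t = 8.432975649522316 to get x = 4.00746901354629.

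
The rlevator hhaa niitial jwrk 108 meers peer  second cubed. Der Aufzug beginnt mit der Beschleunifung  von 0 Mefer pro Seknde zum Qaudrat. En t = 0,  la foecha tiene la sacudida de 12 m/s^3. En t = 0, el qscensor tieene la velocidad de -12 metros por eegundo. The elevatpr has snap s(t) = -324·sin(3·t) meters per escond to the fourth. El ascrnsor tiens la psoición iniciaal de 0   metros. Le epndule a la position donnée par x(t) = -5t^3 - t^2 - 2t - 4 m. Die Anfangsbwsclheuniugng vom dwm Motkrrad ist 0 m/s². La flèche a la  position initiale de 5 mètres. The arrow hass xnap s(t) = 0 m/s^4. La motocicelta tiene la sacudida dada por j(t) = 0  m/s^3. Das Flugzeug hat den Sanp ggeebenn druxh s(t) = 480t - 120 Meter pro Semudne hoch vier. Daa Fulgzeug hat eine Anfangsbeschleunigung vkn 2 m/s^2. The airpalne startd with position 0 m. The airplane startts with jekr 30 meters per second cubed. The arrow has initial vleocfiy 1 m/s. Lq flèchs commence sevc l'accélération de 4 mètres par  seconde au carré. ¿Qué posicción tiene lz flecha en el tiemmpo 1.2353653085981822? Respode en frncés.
En partant du snap s(t) = 0, nous prenons 4 intégrales. En intégrant le snap et en utilisant la condition initiale j(0) = 12, nous obtenons j(t) = 12. En prenant ∫j(t)dt et en appliquant a(0) = 4, nous trouvons a(t) = 12·t + 4. En intégrant l'accélération et en utilisant la condition initiale v(0) = 1, nous obtenons v(t) = 6·t^2 + 4·t + 1. En prenant ∫v(t)dt et en appliquant x(0) = 5, nous trouvons x(t) = 2·t^3 + 2·t^2 + t + 5. Nous avons la position x(t) = 2·t^3 + 2·t^2 + t + 5. En substituant t = 1.2353653085981822: x(1.2353653085981822) = 13.0582700057787.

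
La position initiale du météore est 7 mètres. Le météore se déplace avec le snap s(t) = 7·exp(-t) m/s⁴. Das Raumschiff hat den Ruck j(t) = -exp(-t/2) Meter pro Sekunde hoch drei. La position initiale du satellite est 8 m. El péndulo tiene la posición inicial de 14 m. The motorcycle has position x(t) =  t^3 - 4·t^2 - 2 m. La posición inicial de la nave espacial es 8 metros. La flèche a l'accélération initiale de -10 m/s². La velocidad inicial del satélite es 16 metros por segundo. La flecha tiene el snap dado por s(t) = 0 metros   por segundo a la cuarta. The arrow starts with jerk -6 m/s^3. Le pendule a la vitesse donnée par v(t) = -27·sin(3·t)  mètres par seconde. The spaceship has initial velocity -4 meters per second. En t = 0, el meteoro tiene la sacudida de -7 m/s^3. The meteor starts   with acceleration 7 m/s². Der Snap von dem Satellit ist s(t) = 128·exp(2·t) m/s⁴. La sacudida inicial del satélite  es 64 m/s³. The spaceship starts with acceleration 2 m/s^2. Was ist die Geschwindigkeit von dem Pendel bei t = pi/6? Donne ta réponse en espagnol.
Tenemos la velocidad v(t) = -27·sin(3·t). Sustituyendo t = pi/6: v(pi/6) = -27.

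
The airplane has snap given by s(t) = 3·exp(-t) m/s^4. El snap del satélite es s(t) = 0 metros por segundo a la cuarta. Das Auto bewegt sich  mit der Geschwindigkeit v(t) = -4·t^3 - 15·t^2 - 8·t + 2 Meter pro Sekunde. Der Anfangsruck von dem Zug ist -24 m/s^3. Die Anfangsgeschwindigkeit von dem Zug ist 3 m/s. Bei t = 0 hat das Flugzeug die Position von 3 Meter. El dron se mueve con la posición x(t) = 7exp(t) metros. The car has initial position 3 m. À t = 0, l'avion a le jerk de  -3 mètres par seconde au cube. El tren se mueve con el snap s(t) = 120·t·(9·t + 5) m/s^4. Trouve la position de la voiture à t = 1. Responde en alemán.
Wir müssen das Integral unserer Gleichung für die Geschwindigkeit v(t) = -4·t^3 - 15·t^2 - 8·t + 2 1-mal finden. Mit ∫v(t)dt und Anwendung von x(0) = 3, finden wir x(t) = -t^4 - 5·t^3 - 4·t^2 + 2·t + 3. Aus der Gleichung für die Position x(t) = -t^4 - 5·t^3 - 4·t^2 + 2·t + 3, setzen wir t = 1 ein und erhalten x = -5.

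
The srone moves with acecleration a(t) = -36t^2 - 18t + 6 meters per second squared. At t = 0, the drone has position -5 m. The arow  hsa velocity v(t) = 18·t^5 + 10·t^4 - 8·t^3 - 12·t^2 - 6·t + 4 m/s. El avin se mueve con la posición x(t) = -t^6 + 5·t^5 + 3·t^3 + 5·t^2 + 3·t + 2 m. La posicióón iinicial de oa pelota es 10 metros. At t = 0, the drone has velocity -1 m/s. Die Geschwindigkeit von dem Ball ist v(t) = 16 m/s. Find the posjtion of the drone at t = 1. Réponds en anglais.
We need to integrate our acceleration equation a(t) = -36·t^2 - 18·t + 6 2 times. The antiderivative of acceleration is velocity. Using v(0) = -1, we get v(t) = -12·t^3 - 9·t^2 + 6·t - 1. The integral of velocity is position. Using x(0) = -5, we get x(t) = -3·t^4 - 3·t^3 + 3·t^2 - t - 5. From the given position equation x(t) = -3·t^4 - 3·t^3 + 3·t^2 - t - 5, we substitute t = 1 to get x = -9.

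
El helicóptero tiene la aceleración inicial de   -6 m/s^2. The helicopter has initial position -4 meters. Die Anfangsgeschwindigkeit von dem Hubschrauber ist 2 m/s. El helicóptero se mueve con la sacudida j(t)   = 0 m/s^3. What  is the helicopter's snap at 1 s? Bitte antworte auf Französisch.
Pour résoudre ceci, nous devons prendre 1 dérivée de notre équation du jerk j(t) = 0. La dérivée du jerk donne le snap: s(t) = 0. De l'équation du snap s(t) = 0, nous substituons t = 1 pour obtenir s = 0.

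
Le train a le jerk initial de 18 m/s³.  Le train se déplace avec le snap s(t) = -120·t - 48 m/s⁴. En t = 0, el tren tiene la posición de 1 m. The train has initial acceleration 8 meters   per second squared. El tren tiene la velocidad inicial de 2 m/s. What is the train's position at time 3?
We must find the antiderivative of our snap equation s(t) = -120·t - 48 4 times. Integrating snap and using the initial condition j(0) = 18, we get j(t) = -60·t^2 - 48·t + 18. Finding the antiderivative of j(t) and using a(0) = 8: a(t) = -20·t^3 - 24·t^2 + 18·t + 8. The antiderivative of acceleration is velocity. Using v(0) = 2, we get v(t) = -5·t^4 - 8·t^3 + 9·t^2 + 8·t + 2. Integrating velocity and using the initial condition x(0) = 1, we get x(t) = -t^5 - 2·t^4 + 3·t^3 + 4·t^2 + 2·t + 1. From the given position equation x(t) = -t^5 - 2·t^4 + 3·t^3 + 4·t^2 + 2·t + 1, we substitute t = 3 to get x = -281.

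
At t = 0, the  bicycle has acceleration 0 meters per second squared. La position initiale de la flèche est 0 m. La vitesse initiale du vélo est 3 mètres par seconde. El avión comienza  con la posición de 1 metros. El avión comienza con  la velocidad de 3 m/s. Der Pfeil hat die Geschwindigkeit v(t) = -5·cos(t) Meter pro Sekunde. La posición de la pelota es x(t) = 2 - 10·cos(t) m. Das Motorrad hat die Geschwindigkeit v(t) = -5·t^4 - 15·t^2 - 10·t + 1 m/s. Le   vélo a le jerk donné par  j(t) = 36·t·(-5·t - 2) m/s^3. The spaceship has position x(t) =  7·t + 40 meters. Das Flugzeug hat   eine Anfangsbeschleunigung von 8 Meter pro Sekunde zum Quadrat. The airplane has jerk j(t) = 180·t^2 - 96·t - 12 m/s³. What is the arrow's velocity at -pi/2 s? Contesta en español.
De la ecuación de la velocidad v(t) = -5·cos(t), sustituimos t = -pi/2 para obtener v = 0.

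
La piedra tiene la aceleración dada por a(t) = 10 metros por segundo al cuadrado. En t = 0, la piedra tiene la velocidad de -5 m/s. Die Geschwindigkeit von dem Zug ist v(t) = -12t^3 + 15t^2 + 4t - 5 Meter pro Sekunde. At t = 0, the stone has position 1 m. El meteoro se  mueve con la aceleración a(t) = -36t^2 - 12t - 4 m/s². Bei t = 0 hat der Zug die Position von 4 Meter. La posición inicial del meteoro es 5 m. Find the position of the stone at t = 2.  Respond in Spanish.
Debemos encontrar la antiderivada de nuestra ecuación de la aceleración a(t) = 10 2 veces. La antiderivada de la aceleración es la velocidad. Usando v(0) = -5, obtenemos v(t) = 10·t - 5. Tomando ∫v(t)dt y aplicando x(0) = 1, encontramos x(t) = 5·t^2 - 5·t + 1. Usando x(t) = 5·t^2 - 5·t + 1 y sustituyendo t = 2, encontramos x = 11.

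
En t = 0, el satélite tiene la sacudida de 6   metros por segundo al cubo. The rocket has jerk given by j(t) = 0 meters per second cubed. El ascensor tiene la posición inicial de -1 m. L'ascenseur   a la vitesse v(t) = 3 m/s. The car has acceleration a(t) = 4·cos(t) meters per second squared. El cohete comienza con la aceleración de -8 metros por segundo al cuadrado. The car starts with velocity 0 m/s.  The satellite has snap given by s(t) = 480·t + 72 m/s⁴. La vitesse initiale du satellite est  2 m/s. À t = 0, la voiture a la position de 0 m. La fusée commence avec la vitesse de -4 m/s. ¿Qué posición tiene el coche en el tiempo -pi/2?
Para resolver esto, necesitamos tomar 2 antiderivadas de nuestra ecuación de la aceleración a(t) = 4·cos(t). La integral de la aceleración, con v(0) = 0, da la velocidad: v(t) = 4·sin(t). La integral de la velocidad es la posición. Usando x(0) = 0, obtenemos x(t) = 4 - 4·cos(t). Tenemos la posición x(t) = 4 - 4·cos(t). Sustituyendo t = -pi/2: x(-pi/2) = 4.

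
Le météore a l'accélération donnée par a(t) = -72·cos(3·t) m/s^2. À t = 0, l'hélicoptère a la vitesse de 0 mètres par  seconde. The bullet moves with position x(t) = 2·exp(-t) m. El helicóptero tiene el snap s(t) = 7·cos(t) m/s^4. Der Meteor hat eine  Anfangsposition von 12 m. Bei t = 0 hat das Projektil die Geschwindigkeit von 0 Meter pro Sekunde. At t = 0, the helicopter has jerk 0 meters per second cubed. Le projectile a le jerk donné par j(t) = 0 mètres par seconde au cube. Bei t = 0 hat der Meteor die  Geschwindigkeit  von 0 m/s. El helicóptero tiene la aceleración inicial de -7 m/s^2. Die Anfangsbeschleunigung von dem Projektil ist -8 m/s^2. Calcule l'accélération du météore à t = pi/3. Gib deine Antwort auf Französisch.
En utilisant a(t) = -72·cos(3·t) et en substituant t = pi/3, nous trouvons a = 72.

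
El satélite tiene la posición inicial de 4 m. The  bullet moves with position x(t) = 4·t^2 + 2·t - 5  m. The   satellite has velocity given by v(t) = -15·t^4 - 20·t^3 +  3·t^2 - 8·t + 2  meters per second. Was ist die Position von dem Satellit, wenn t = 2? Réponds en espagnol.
Partiendo de la velocidad v(t) = -15·t^4 - 20·t^3 + 3·t^2 - 8·t + 2, tomamos 1 integral. La integral de la velocidad es la posición. Usando x(0) = 4, obtenemos x(t) = -3·t^5 - 5·t^4 + t^3 - 4·t^2 + 2·t + 4. De la ecuación de la posición x(t) = -3·t^5 - 5·t^4 + t^3 - 4·t^2 + 2·t + 4, sustituimos t = 2 para obtener x = -176.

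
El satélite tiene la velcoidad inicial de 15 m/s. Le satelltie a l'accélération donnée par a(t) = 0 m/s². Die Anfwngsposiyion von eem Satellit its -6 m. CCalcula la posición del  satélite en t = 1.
Partiendo de la aceleración a(t) = 0, tomamos 2 integrales. La integral de la aceleración, con v(0) = 15, da la velocidad: v(t) = 15. La antiderivada de la velocidad, con x(0) = -6, da la posición: x(t) = 15·t - 6. De la ecuación de la posición x(t) = 15·t - 6, sustituimos t = 1 para obtener x = 9.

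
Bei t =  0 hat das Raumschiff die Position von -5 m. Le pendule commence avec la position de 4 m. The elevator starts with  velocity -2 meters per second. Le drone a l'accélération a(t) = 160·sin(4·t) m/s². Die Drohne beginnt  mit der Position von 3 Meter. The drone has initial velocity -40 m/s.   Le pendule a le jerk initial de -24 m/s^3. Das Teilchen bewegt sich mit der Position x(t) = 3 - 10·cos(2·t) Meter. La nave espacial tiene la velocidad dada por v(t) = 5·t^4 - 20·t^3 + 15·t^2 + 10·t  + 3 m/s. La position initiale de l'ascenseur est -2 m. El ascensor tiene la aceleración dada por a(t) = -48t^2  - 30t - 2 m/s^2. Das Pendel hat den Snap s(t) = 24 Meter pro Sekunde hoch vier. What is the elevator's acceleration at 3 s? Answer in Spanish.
Tenemos la aceleración a(t) = -48·t^2 - 30·t - 2. Sustituyendo t = 3: a(3) = -524.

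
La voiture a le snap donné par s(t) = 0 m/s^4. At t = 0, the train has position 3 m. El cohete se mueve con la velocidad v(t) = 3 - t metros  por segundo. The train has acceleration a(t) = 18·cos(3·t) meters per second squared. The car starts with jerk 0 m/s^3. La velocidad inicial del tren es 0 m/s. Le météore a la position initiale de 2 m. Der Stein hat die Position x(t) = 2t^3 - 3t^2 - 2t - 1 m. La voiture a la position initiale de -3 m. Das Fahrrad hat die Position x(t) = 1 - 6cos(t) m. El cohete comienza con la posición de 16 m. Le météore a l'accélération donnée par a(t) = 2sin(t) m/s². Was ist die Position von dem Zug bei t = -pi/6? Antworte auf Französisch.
Nous devons trouver la primitive de notre équation de l'accélération a(t) = 18·cos(3·t) 2 fois. La primitive de l'accélération, avec v(0) = 0, donne la vitesse: v(t) = 6·sin(3·t). La primitive de la vitesse, avec x(0) = 3, donne la position: x(t) = 5 - 2·cos(3·t). En utilisant x(t) = 5 - 2·cos(3·t) et en substituant t = -pi/6, nous trouvons x = 5.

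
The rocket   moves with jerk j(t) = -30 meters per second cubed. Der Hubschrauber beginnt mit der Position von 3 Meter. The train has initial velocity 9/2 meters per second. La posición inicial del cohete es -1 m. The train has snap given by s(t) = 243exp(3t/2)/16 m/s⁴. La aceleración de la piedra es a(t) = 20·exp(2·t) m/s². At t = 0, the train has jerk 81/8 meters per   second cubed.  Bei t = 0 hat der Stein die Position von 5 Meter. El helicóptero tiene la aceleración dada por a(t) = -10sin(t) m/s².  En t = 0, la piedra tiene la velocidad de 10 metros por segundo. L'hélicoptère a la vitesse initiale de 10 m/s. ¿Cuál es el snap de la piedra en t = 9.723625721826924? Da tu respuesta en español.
Para resolver esto, necesitamos tomar 2 derivadas de nuestra ecuación de la aceleración a(t) = 20·exp(2·t). Tomando d/dt de a(t), encontramos j(t) = 40·exp(2·t). Derivando la sacudida, obtenemos el snap: s(t) = 80·exp(2·t). De la ecuación del snap s(t) = 80·exp(2·t), sustituimos t = 9.723625721826924 para obtener s = 22331812723.1416.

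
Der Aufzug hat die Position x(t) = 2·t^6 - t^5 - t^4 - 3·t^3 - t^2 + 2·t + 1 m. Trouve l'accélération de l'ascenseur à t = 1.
Nous devons dériver notre équation de la position x(t) = 2·t^6 - t^5 - t^4 - 3·t^3 - t^2 + 2·t + 1 2 fois. En dérivant la position, nous obtenons la vitesse: v(t) = 12·t^5 - 5·t^4 - 4·t^3 - 9·t^2 - 2·t + 2. En dérivant la vitesse, nous obtenons l'accélération: a(t) = 60·t^4 - 20·t^3 - 12·t^2 - 18·t - 2. Nous avons l'accélération a(t) = 60·t^4 - 20·t^3 - 12·t^2 - 18·t - 2. En substituant t = 1: a(1) = 8.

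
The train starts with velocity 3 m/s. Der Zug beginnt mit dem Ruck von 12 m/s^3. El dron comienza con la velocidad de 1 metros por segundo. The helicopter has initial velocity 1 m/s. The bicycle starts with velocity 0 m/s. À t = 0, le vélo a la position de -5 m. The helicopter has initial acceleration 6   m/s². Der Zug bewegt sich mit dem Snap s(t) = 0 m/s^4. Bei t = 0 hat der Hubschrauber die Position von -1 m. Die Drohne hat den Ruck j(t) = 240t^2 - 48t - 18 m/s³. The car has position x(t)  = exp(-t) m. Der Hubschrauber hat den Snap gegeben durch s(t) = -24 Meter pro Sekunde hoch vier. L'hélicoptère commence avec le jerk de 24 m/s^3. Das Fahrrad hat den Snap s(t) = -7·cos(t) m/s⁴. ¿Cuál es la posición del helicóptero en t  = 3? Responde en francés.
Nous devons trouver la primitive de notre équation du snap s(t) = -24 4 fois. La primitive du snap, avec j(0) = 24, donne le jerk: j(t) = 24 - 24·t. L'intégrale du jerk est l'accélération. En utilisant a(0) = 6, nous obtenons a(t) = -12·t^2 + 24·t + 6. La primitive de l'accélération est la vitesse. En utilisant v(0) = 1, nous obtenons v(t) = -4·t^3 + 12·t^2 + 6·t + 1. En prenant ∫v(t)dt et en appliquant x(0) = -1, nous trouvons x(t) = -t^4 + 4·t^3 + 3·t^2 + t - 1. Nous avons la position x(t) = -t^4 + 4·t^3 + 3·t^2 + t - 1. En substituant t = 3: x(3) = 56.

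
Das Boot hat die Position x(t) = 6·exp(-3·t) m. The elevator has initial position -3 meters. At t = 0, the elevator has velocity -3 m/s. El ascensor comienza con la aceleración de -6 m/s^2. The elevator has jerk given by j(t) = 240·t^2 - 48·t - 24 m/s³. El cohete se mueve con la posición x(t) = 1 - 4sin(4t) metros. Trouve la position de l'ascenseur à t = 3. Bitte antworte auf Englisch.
To find the answer, we compute 3 integrals of j(t) = 240·t^2 - 48·t - 24. Taking ∫j(t)dt and applying a(0) = -6, we find a(t) = 80·t^3 - 24·t^2 - 24·t - 6. Finding the integral of a(t) and using v(0) = -3: v(t) = 20·t^4 - 8·t^3 - 12·t^2 - 6·t - 3. The antiderivative of velocity, with x(0) = -3, gives position: x(t) = 4·t^5 - 2·t^4 - 4·t^3 - 3·t^2 - 3·t - 3. We have position x(t) = 4·t^5 - 2·t^4 - 4·t^3 - 3·t^2 - 3·t - 3. Substituting t = 3: x(3) = 663.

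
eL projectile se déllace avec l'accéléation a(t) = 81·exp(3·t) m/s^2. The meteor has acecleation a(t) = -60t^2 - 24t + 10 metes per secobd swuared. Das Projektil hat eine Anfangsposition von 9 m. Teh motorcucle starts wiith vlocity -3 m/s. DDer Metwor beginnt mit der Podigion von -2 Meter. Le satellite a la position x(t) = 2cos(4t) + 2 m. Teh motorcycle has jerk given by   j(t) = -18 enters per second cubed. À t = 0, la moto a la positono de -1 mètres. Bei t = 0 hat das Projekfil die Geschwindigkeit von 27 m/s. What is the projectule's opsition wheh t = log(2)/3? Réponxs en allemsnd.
Wir müssen unsere Gleichung für die Beschleunigung a(t) = 81·exp(3·t) 2-mal integrieren. Die Stammfunktion von der Beschleunigung, mit v(0) = 27, ergibt die Geschwindigkeit: v(t) = 27·exp(3·t). Das Integral von der Geschwindigkeit, mit x(0) = 9, ergibt die Position: x(t) = 9·exp(3·t). Mit x(t) = 9·exp(3·t) und Einsetzen von t = log(2)/3, finden wir x = 18.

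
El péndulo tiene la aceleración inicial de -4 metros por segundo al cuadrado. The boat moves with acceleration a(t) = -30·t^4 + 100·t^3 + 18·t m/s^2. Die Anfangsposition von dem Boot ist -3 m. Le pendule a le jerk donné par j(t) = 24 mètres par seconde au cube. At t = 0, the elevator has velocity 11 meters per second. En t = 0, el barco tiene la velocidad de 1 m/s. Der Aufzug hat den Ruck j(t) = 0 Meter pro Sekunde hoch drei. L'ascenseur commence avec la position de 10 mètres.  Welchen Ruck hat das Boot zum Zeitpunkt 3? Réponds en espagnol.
Debemos derivar nuestra ecuación de la aceleración a(t) = -30·t^4 + 100·t^3 + 18·t 1 vez. Tomando d/dt de a(t), encontramos j(t) = -120·t^3 + 300·t^2 + 18. Tenemos la sacudida j(t) = -120·t^3 + 300·t^2 + 18. Sustituyendo t = 3: j(3) = -522.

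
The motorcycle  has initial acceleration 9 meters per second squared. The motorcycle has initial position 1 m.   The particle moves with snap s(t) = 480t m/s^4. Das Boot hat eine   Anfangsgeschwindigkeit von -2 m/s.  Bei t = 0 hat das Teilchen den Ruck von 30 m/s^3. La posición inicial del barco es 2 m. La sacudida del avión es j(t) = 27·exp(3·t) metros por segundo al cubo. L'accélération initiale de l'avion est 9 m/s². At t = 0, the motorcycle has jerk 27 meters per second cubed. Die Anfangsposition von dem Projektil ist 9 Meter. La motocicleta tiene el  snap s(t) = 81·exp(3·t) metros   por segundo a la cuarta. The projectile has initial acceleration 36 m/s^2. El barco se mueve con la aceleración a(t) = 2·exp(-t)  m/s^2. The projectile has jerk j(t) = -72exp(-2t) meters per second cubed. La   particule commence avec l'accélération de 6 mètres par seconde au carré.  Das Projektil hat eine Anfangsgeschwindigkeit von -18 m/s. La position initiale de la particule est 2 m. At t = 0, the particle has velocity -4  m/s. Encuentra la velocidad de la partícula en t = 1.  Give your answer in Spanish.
Debemos encontrar la antiderivada de nuestra ecuación del snap s(t) = 480·t 3 veces. La antiderivada del snap es la sacudida. Usando j(0) = 30, obtenemos j(t) = 240·t^2 + 30. La antiderivada de la sacudida es la aceleración. Usando a(0) = 6, obtenemos a(t) = 80·t^3 + 30·t + 6. Integrando la aceleración y usando la condición inicial v(0) = -4, obtenemos v(t) = 20·t^4 + 15·t^2 + 6·t - 4. Tenemos la velocidad v(t) = 20·t^4 + 15·t^2 + 6·t - 4. Sustituyendo t = 1: v(1) = 37.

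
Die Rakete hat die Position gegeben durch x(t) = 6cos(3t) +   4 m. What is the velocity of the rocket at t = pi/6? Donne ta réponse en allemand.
Ausgehend von der Position x(t) = 6·cos(3·t) + 4, nehmen wir 1 Ableitung. Mit d/dt von x(t) finden wir v(t) = -18·sin(3·t). Mit v(t) = -18·sin(3·t) und Einsetzen von t = pi/6, finden wir v = -18.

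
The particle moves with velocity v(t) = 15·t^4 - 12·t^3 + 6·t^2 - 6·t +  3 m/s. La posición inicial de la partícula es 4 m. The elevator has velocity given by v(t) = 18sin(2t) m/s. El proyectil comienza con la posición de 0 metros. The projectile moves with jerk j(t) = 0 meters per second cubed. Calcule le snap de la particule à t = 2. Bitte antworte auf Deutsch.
Ausgehend von der Geschwindigkeit v(t) = 15·t^4 - 12·t^3 + 6·t^2 - 6·t + 3, nehmen wir 3 Ableitungen. Mit d/dt von v(t) finden wir a(t) = 60·t^3 - 36·t^2 + 12·t - 6. Die Ableitung von der Beschleunigung ergibt den Ruck: j(t) = 180·t^2 - 72·t + 12. Durch Ableiten von dem Ruck erhalten wir den Snap: s(t) = 360·t - 72. Mit s(t) = 360·t - 72 und Einsetzen von t = 2, finden wir s = 648.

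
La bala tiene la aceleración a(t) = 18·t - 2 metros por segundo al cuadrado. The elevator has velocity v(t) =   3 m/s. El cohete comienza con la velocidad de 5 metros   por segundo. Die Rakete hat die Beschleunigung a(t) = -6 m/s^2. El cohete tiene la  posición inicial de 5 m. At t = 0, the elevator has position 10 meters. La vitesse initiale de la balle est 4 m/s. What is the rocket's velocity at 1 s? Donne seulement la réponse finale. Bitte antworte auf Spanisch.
La respuesta es -1.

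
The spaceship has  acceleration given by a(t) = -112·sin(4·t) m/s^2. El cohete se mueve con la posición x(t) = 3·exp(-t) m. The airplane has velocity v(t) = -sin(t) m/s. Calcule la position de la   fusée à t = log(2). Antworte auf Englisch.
From the given position equation x(t) = 3·exp(-t), we substitute t = log(2) to get x = 3/2.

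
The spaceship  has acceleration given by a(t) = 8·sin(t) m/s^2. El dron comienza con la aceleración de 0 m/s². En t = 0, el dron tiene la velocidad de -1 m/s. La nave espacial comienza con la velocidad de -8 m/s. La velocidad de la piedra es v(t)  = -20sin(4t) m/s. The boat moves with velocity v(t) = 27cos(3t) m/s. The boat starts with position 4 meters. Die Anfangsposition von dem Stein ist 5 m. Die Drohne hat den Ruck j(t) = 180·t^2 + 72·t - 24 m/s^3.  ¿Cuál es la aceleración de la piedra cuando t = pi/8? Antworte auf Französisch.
Nous devons dériver notre équation de la vitesse v(t) = -20·sin(4·t) 1 fois. En prenant d/dt de v(t), nous trouvons a(t) = -80·cos(4·t). En utilisant a(t) = -80·cos(4·t) et en substituant t = pi/8, nous trouvons a = 0.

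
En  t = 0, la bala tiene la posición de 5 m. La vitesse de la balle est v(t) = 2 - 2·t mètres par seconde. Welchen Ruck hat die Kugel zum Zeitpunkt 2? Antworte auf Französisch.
Nous devons dériver notre équation de la vitesse v(t) = 2 - 2·t 2 fois. La dérivée de la vitesse donne l'accélération: a(t) = -2. En prenant d/dt de a(t), nous trouvons j(t) = 0. En utilisant j(t) = 0 et en substituant t = 2, nous trouvons j = 0.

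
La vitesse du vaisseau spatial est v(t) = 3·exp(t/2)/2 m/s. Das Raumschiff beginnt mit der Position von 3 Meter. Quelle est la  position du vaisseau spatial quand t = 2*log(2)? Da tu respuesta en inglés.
Starting from velocity v(t) = 3·exp(t/2)/2, we take 1 integral. The integral of velocity is position. Using x(0) = 3, we get x(t) = 3·exp(t/2). Using x(t) = 3·exp(t/2) and substituting t = 2*log(2), we find x = 6.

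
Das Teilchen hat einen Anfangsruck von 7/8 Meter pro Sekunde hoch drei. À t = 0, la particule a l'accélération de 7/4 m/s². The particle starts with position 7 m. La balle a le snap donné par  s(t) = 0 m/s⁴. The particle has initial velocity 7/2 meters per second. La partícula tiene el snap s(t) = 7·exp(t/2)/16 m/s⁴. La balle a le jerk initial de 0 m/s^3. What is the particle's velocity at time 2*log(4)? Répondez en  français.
Nous devons intégrer notre équation du snap s(t) = 7·exp(t/2)/16 3 fois. En prenant ∫s(t)dt et en appliquant j(0) = 7/8, nous trouvons j(t) = 7·exp(t/2)/8. En intégrant le jerk et en utilisant la condition initiale a(0) = 7/4, nous obtenons a(t) = 7·exp(t/2)/4. En prenant ∫a(t)dt et en appliquant v(0) = 7/2, nous trouvons v(t) = 7·exp(t/2)/2. En utilisant v(t) = 7·exp(t/2)/2 et en substituant t = 2*log(4), nous trouvons v = 14.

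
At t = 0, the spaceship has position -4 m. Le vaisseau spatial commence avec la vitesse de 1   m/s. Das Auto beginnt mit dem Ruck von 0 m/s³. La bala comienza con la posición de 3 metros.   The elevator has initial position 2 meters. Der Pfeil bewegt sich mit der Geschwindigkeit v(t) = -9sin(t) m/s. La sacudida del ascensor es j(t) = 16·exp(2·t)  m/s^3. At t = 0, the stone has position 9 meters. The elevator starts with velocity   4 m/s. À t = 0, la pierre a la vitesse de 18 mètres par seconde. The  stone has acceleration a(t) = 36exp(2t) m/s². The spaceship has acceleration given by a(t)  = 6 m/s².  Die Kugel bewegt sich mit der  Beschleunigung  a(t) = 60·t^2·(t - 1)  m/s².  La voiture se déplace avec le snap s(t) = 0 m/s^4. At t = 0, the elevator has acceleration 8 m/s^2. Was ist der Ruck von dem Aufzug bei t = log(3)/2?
Mit j(t) = 16·exp(2·t) und Einsetzen von t = log(3)/2, finden wir j = 48.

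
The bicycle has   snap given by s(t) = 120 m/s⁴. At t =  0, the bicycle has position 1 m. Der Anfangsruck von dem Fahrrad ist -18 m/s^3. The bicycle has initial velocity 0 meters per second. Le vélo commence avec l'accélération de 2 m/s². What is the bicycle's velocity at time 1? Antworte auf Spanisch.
Partiendo del snap s(t) = 120, tomamos 3 antiderivadas. Tomando ∫s(t)dt y aplicando j(0) = -18, encontramos j(t) = 120·t - 18. Tomando ∫j(t)dt y aplicando a(0) = 2, encontramos a(t) = 60·t^2 - 18·t + 2. La integral de la aceleración es la velocidad. Usando v(0) = 0, obtenemos v(t) = t·(20·t^2 - 9·t + 2). De la ecuación de la velocidad v(t) = t·(20·t^2 - 9·t + 2), sustituimos t = 1 para obtener v = 13.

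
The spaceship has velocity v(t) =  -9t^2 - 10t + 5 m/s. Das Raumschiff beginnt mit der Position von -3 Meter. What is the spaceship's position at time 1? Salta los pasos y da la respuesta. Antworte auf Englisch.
The answer is -6.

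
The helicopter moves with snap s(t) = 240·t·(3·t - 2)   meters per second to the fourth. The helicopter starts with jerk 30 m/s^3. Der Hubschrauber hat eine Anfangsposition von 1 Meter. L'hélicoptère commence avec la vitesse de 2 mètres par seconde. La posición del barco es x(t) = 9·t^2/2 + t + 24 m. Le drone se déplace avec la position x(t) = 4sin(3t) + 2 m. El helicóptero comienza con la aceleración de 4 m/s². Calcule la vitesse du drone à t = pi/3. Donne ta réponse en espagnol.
Debemos derivar nuestra ecuación de la posición x(t) = 4·sin(3·t) + 2 1 vez. Tomando d/dt de x(t), encontramos v(t) = 12·cos(3·t). Tenemos la velocidad v(t) = 12·cos(3·t). Sustituyendo t = pi/3: v(pi/3) = -12.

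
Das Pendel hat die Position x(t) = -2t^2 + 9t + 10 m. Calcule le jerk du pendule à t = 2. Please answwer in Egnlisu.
We must differentiate our position equation x(t) = -2·t^2 + 9·t + 10 3 times. Differentiating position, we get velocity: v(t) = 9 - 4·t. Differentiating velocity, we get acceleration: a(t) = -4. The derivative of acceleration gives jerk: j(t) = 0. We have jerk j(t) = 0. Substituting t = 2: j(2) = 0.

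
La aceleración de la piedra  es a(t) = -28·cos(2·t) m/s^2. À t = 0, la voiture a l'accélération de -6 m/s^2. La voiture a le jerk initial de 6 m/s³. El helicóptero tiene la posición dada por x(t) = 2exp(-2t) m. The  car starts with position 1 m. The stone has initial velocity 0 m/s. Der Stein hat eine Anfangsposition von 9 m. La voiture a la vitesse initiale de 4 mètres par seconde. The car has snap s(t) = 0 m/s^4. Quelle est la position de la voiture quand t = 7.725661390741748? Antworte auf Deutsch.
Um dies zu lösen, müssen wir 4 Stammfunktionen unserer Gleichung für den Snap s(t) = 0 finden. Mit ∫s(t)dt und Anwendung von j(0) = 6, finden wir j(t) = 6. Das Integral von dem Ruck ist die Beschleunigung. Mit a(0) = -6 erhalten wir a(t) = 6·t - 6. Die Stammfunktion von der Beschleunigung, mit v(0) = 4, ergibt die Geschwindigkeit: v(t) = 3·t^2 - 6·t + 4. Mit ∫v(t)dt und Anwendung von x(0) = 1, finden wir x(t) = t^3 - 3·t^2 + 4·t + 1. Mit x(t) = t^3 - 3·t^2 + 4·t + 1 und Einsetzen von t = 7.725661390741748, finden wir x = 313.957733770331.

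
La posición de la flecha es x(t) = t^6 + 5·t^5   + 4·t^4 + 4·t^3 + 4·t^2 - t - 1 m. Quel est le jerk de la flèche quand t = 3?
En partant de la position x(t) = t^6 + 5·t^5 + 4·t^4 + 4·t^3 + 4·t^2 - t - 1, nous prenons 3 dérivées. En prenant d/dt de x(t), nous trouvons v(t) = 6·t^5 + 25·t^4 + 16·t^3 + 12·t^2 + 8·t - 1. En dérivant la vitesse, nous obtenons l'accélération: a(t) = 30·t^4 + 100·t^3 + 48·t^2 + 24·t + 8. La dérivée de l'accélération donne le jerk: j(t) = 120·t^3 + 300·t^2 + 96·t + 24. De l'équation du jerk j(t) = 120·t^3 + 300·t^2 + 96·t + 24, nous substituons t = 3 pour obtenir j = 6252.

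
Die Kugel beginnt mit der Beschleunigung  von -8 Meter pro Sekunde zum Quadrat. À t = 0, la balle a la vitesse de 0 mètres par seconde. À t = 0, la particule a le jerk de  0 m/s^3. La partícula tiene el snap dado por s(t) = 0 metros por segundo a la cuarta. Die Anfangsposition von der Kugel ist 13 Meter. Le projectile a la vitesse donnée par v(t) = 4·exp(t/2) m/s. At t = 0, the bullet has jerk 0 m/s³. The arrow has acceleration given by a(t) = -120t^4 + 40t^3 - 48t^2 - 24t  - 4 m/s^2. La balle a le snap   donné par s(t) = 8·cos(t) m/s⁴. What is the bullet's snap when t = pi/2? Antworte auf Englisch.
Using s(t) = 8·cos(t) and substituting t = pi/2, we find s = 0.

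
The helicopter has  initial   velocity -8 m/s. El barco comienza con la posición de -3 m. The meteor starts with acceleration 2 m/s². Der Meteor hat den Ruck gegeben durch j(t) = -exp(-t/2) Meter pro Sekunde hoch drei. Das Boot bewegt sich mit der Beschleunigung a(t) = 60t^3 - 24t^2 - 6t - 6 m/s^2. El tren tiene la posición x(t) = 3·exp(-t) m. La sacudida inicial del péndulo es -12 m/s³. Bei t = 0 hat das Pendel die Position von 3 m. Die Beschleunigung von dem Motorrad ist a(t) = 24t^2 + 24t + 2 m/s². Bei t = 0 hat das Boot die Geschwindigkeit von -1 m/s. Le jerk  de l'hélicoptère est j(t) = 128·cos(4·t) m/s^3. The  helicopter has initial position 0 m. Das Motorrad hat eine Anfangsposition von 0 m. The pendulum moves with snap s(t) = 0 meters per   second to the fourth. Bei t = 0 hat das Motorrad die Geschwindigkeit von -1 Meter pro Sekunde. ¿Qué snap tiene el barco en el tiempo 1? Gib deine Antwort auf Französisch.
En partant de l'accélération a(t) = 60·t^3 - 24·t^2 - 6·t - 6, nous prenons 2 dérivées. En prenant d/dt de a(t), nous trouvons j(t) = 180·t^2 - 48·t - 6. En prenant d/dt de j(t), nous trouvons s(t) = 360·t - 48. Nous avons le snap s(t) = 360·t - 48. En substituant t = 1: s(1) = 312.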